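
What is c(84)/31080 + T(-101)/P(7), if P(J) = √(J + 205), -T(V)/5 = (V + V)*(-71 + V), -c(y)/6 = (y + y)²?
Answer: -1008/185 - 86860*√53/53 ≈ -11937.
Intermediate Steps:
c(y) = -24*y² (c(y) = -6*(y + y)² = -6*4*y² = -24*y²)
T(V) = -10*V*(-71 + V) (T(V) = -5*(V + V)*(-71 + V) = -5*2*V*(-71 + V) = -10*V*(-71 + V))
P(J) = √(205 + J)
c(84)/31080 + T(-101)/P(7) = -24*84²/31080 + (10*(-101)*(71 - 1*(-101)))/(√(205 + 7)) = -24*7056*(1/31080) + (10*(-101)*(71 + 101))/(√212) = -169344*1/31080 + (10*(-101)*172)/((2*√53)) = -1008/185 - 86860*√53/53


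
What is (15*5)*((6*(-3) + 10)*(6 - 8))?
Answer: 1200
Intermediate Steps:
(15*5)*((6*(-3) + 10)*(6 - 8)) = 75*((-18 + 10)*(-2)) = 75*(-8*(-2)) = 75*16 = 1200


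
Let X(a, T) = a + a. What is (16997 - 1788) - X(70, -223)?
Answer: 15069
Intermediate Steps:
X(a, T) = 2*a
(16997 - 1788) - X(70, -223) = (16997 - 1788) - 2*70 = 15209 - 1*140 = 15209 - 140 = 15069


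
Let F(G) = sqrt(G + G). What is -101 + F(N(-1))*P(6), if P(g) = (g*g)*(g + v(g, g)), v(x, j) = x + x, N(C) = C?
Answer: -101 + 648*I*sqrt(2) ≈ -101.0 + 916.41*I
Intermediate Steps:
v(x, j) = 2*x
P(g) = 3*g**3 (P(g) = (g*g)*(g + 2*g) = g**2*(3*g) = 3*g**3)
F(G) = sqrt(2)*sqrt(G) (F(G) = sqrt(2*G) = sqrt(2)*sqrt(G))
-101 + F(N(-1))*P(6) = -101 + (sqrt(2)*sqrt(-1))*(3*6**3) = -101 + (sqrt(2)*I)*(3*216) = -101 + (I*sqrt(2))*648 = -101 + 648*I*sqrt(2)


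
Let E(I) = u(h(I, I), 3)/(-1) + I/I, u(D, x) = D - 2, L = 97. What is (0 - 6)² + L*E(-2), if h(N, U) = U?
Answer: 521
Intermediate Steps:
u(D, x) = -2 + D
E(I) = 3 - I (E(I) = (-2 + I)/(-1) + I/I = (-2 + I)*(-1) + 1 = (2 - I) + 1 = 3 - I)
(0 - 6)² + L*E(-2) = (0 - 6)² + 97*(3 - 1*(-2)) = (-6)² + 97*(3 + 2) = 36 + 97*5 = 36 + 485 = 521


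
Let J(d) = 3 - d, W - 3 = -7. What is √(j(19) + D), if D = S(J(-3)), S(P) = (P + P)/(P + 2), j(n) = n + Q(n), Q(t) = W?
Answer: √66/2 ≈ 4.0620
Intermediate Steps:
W = -4 (W = 3 - 7 = -4)
Q(t) = -4
j(n) = -4 + n (j(n) = n - 4 = -4 + n)
S(P) = 2*P/(2 + P) (S(P) = (2*P)/(2 + P) = 2*P/(2 + P))
D = 3/2 (D = 2*(3 - 1*(-3))/(2 + (3 - 1*(-3))) = 2*(3 + 3)/(2 + (3 + 3)) = 2*6/(2 + 6) = 2*6/8 = 2*6*(⅛) = 3/2 ≈ 1.5000)
√(j(19) + D) = √((-4 + 19) + 3/2) = √(15 + 3/2) = √(33/2) = √66/2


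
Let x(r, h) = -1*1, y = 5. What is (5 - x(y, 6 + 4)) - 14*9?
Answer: -120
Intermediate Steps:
x(r, h) = -1
(5 - x(y, 6 + 4)) - 14*9 = (5 - 1*(-1)) - 14*9 = (5 + 1) - 126 = 6 - 126 = -120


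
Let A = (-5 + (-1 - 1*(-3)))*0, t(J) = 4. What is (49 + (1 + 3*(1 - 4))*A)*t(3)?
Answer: 196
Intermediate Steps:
A = 0 (A = (-5 + (-1 + 3))*0 = (-5 + 2)*0 = -3*0 = 0)
(49 + (1 + 3*(1 - 4))*A)*t(3) = (49 + (1 + 3*(1 - 4))*0)*4 = (49 + (1 + 3*(-3))*0)*4 = (49 + (1 - 9)*0)*4 = (49 - 8*0)*4 = (49 + 0)*4 = 49*4 = 196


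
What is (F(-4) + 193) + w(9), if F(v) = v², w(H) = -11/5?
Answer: 1034/5 ≈ 206.80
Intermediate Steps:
w(H) = -11/5 (w(H) = -11*⅕ = -11/5)
(F(-4) + 193) + w(9) = ((-4)² + 193) - 11/5 = (16 + 193) - 11/5 = 209 - 11/5 = 1034/5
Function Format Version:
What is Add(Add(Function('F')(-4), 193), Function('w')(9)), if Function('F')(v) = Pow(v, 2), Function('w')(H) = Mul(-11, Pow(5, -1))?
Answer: Rational(1034, 5) ≈ 206.80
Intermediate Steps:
Function('w')(H) = Rational(-11, 5) (Function('w')(H) = Mul(-11, Rational(1, 5)) = Rational(-11, 5))
Add(Add(Function('F')(-4), 193), Function('w')(9)) = Add(Add(Pow(-4, 2), 193), Rational(-11, 5)) = Add(Add(16, 193), Rational(-11, 5)) = Add(209, Rational(-11, 5)) = Rational(1034, 5)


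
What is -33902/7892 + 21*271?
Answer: 22439735/3946 ≈ 5686.7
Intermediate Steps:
-33902/7892 + 21*271 = -33902*1/7892 + 5691 = -16951/3946 + 5691 = 22439735/3946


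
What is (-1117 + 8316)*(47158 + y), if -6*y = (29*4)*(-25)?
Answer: 1028909876/3 ≈ 3.4297e+8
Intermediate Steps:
y = 1450/3 (y = -29*4*(-25)/6 = -58*(-25)/3 = -1/6*(-2900) = 1450/3 ≈ 483.33)
(-1117 + 8316)*(47158 + y) = (-1117 + 8316)*(47158 + 1450/3) = 7199*(142924/3) = 1028909876/3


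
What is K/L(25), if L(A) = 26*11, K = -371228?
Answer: -1298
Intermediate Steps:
L(A) = 286
K/L(25) = -371228/286 = -371228*1/286 = -1298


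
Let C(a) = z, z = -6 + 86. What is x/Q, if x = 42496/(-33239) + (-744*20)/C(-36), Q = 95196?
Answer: -3112475/1582109922 ≈ -0.0019673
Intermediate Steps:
z = 80
C(a) = 80
x = -6224950/33239 (x = 42496/(-33239) - 744*20/80 = 42496*(-1/33239) - 14880*1/80 = -42496/33239 - 186 = -6224950/33239 ≈ -187.28)
x/Q = -6224950/33239/95196 = -6224950/33239*1/95196 = -3112475/1582109922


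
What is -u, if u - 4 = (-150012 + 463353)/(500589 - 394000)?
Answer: -105671/15227 ≈ -6.9397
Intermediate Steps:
u = 105671/15227 (u = 4 + (-150012 + 463353)/(500589 - 394000) = 4 + 313341/106589 = 4 + 313341*(1/106589) = 4 + 44763/15227 = 105671/15227 ≈ 6.9397)
-u = -1*105671/15227 = -105671/15227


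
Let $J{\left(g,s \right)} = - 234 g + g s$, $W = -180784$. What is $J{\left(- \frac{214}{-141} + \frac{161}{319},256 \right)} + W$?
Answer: $- \frac{739043842}{4089} \approx -1.8074 \cdot 10^{5}$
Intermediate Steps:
$J{\left(- \frac{214}{-141} + \frac{161}{319},256 \right)} + W = \left(- \frac{214}{-141} + \frac{161}{319}\right) \left(-234 + 256\right) - 180784 = \left(\left(-214\right) \left(- \frac{1}{141}\right) + 161 \cdot \frac{1}{319}\right) 22 - 180784 = \left(\frac{214}{141} + \frac{161}{319}\right) 22 - 180784 = \frac{90967}{44979} \cdot 22 - 180784 = \frac{181934}{4089} - 180784 = - \frac{739043842}{4089}$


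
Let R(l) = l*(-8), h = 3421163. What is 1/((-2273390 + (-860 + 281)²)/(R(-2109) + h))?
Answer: -3438035/1938149 ≈ -1.7739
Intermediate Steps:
R(l) = -8*l
1/((-2273390 + (-860 + 281)²)/(R(-2109) + h)) = 1/((-2273390 + (-860 + 281)²)/(-8*(-2109) + 3421163)) = 1/((-2273390 + (-579)²)/(16872 + 3421163)) = 1/((-2273390 + 335241)/3438035) = 1/(-1938149*1/3438035) = 1/(-1938149/3438035) = -3438035/1938149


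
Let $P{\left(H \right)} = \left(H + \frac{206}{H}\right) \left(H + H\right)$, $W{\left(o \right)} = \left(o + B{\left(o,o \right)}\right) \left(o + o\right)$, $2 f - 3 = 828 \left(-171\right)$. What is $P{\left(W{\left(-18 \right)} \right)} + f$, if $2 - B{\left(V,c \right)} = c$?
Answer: $- \frac{120025}{2} \approx -60013.0$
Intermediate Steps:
$B{\left(V,c \right)} = 2 - c$
$f = - \frac{141585}{2}$ ($f = \frac{3}{2} + \frac{828 \left(-171\right)}{2} = \frac{3}{2} + \frac{1}{2} \left(-141588\right) = \frac{3}{2} - 70794 = - \frac{141585}{2} \approx -70793.0$)
$W{\left(o \right)} = 4 o$ ($W{\left(o \right)} = \left(o - \left(-2 + o\right)\right) \left(o + o\right) = 2 \cdot 2 o = 4 o$)
$P{\left(H \right)} = 2 H \left(H + \frac{206}{H}\right)$ ($P{\left(H \right)} = \left(H + \frac{206}{H}\right) 2 H = 2 H \left(H + \frac{206}{H}\right)$)
$P{\left(W{\left(-18 \right)} \right)} + f = \left(412 + 2 \left(4 \left(-18\right)\right)^{2}\right) - \frac{141585}{2} = \left(412 + 2 \left(-72\right)^{2}\right) - \frac{141585}{2} = \left(412 + 2 \cdot 5184\right) - \frac{141585}{2} = \left(412 + 10368\right) - \frac{141585}{2} = 10780 - \frac{141585}{2} = - \frac{120025}{2}$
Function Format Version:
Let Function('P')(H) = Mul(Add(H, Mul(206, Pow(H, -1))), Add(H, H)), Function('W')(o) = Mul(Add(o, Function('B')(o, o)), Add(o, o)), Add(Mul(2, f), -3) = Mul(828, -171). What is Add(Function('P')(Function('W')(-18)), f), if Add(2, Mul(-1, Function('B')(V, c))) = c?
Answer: Rational(-120025, 2) ≈ -60013.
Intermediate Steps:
Function('B')(V, c) = Add(2, Mul(-1, c))
f = Rational(-141585, 2) (f = Add(Rational(3, 2), Mul(Rational(1, 2), Mul(828, -171))) = Add(Rational(3, 2), Mul(Rational(1, 2), -141588)) = Add(Rational(3, 2), -70794) = Rational(-141585, 2) ≈ -70793.)
Function('W')(o) = Mul(4, o) (Function('W')(o) = Mul(Add(o, Add(2, Mul(-1, o))), Add(o, o)) = Mul(2, Mul(2, o)) = Mul(4, o))
Function('P')(H) = Mul(2, H, Add(H, Mul(206, Pow(H, -1)))) (Function('P')(H) = Mul(Add(H, Mul(206, Pow(H, -1))), Mul(2, H)) = Mul(2, H, Add(H, Mul(206, Pow(H, -1)))))
Add(Function('P')(Function('W')(-18)), f) = Add(Add(412, Mul(2, Pow(Mul(4, -18), 2))), Rational(-141585, 2)) = Add(Add(412, Mul(2, Pow(-72, 2))), Rational(-141585, 2)) = Add(Add(412, Mul(2, 5184)), Rational(-141585, 2)) = Add(Add(412, 10368), Rational(-141585, 2)) = Add(10780, Rational(-141585, 2)) = Rational(-120025, 2)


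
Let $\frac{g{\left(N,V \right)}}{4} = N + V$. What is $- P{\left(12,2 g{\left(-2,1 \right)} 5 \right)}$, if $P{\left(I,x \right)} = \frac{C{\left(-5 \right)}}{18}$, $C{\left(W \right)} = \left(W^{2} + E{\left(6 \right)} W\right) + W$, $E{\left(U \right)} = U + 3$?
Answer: $\frac{25}{18} \approx 1.3889$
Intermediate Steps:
$E{\left(U \right)} = 3 + U$
$g{\left(N,V \right)} = 4 N + 4 V$ ($g{\left(N,V \right)} = 4 \left(N + V\right) = 4 N + 4 V$)
$C{\left(W \right)} = W^{2} + 10 W$ ($C{\left(W \right)} = \left(W^{2} + \left(3 + 6\right) W\right) + W = \left(W^{2} + 9 W\right) + W = W^{2} + 10 W$)
$P{\left(I,x \right)} = - \frac{25}{18}$ ($P{\left(I,x \right)} = \frac{\left(-5\right) \left(10 - 5\right)}{18} = \left(-5\right) 5 \cdot \frac{1}{18} = \left(-25\right) \frac{1}{18} = - \frac{25}{18}$)
$- P{\left(12,2 g{\left(-2,1 \right)} 5 \right)} = \left(-1\right) \left(- \frac{25}{18}\right) = \frac{25}{18}$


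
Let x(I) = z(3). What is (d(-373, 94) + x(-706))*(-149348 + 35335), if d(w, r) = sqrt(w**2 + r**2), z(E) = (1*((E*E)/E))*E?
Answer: -1026117 - 114013*sqrt(147965) ≈ -4.4883e+7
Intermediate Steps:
z(E) = E**2 (z(E) = (1*(E**2/E))*E = (1*E)*E = E*E = E**2)
x(I) = 9 (x(I) = 3**2 = 9)
d(w, r) = sqrt(r**2 + w**2)
(d(-373, 94) + x(-706))*(-149348 + 35335) = (sqrt(94**2 + (-373)**2) + 9)*(-149348 + 35335) = (sqrt(8836 + 139129) + 9)*(-114013) = (sqrt(147965) + 9)*(-114013) = (9 + sqrt(147965))*(-114013) = -1026117 - 114013*sqrt(147965)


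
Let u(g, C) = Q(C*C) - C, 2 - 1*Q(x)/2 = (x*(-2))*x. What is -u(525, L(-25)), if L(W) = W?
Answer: -1562529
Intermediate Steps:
Q(x) = 4 + 4*x² (Q(x) = 4 - 2*x*(-2)*x = 4 - 2*(-2*x)*x = 4 - (-4)*x² = 4 + 4*x²)
u(g, C) = 4 - C + 4*C⁴ (u(g, C) = (4 + 4*(C*C)²) - C = (4 + 4*(C²)²) - C = (4 + 4*C⁴) - C = 4 - C + 4*C⁴)
-u(525, L(-25)) = -(4 - 1*(-25) + 4*(-25)⁴) = -(4 + 25 + 4*390625) = -(4 + 25 + 1562500) = -1*1562529 = -1562529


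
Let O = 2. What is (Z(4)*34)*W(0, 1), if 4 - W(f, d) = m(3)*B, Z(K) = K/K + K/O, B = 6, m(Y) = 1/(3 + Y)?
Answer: 306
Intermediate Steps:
Z(K) = 1 + K/2 (Z(K) = K/K + K/2 = 1 + K*(1/2) = 1 + K/2)
W(f, d) = 3 (W(f, d) = 4 - 6/(3 + 3) = 4 - 6/6 = 4 - 1*1 = 4 - 1 = 3)
(Z(4)*34)*W(0, 1) = ((1 + (1/2)*4)*34)*3 = ((1 + 2)*34)*3 = (3*34)*3 = 102*3 = 306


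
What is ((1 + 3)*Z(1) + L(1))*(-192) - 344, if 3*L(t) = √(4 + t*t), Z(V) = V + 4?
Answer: -4184 - 64*√5 ≈ -4327.1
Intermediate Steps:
Z(V) = 4 + V
L(t) = √(4 + t²)/3 (L(t) = √(4 + t*t)/3 = √(4 + t²)/3)
((1 + 3)*Z(1) + L(1))*(-192) - 344 = ((1 + 3)*(4 + 1) + √(4 + 1²)/3)*(-192) - 344 = (4*5 + √(4 + 1)/3)*(-192) - 344 = (20 + √5/3)*(-192) - 344 = (-3840 - 64*√5) - 344 = -4184 - 64*√5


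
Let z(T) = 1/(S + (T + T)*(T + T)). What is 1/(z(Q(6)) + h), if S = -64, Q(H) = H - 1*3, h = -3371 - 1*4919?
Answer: -28/232121 ≈ -0.00012063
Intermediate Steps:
h = -8290 (h = -3371 - 4919 = -8290)
Q(H) = -3 + H (Q(H) = H - 3 = -3 + H)
z(T) = 1/(-64 + 4*T²) (z(T) = 1/(-64 + (T + T)*(T + T)) = 1/(-64 + (2*T)*(2*T)) = 1/(-64 + 4*T²))
1/(z(Q(6)) + h) = 1/(1/(4*(-16 + (-3 + 6)²)) - 8290) = 1/(1/(4*(-16 + 3²)) - 8290) = 1/(1/(4*(-16 + 9)) - 8290) = 1/((¼)/(-7) - 8290) = 1/((¼)*(-⅐) - 8290) = 1/(-1/28 - 8290) = 1/(-232121/28) = -28/232121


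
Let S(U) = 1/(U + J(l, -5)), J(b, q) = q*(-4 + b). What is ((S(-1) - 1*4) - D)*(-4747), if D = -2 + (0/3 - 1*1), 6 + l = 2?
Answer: 180386/39 ≈ 4625.3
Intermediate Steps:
l = -4 (l = -6 + 2 = -4)
S(U) = 1/(40 + U) (S(U) = 1/(U - 5*(-4 - 4)) = 1/(U - 5*(-8)) = 1/(U + 40) = 1/(40 + U))
D = -3 (D = -2 + (0*(⅓) - 1) = -2 + (0 - 1) = -2 - 1 = -3)
((S(-1) - 1*4) - D)*(-4747) = ((1/(40 - 1) - 1*4) - 1*(-3))*(-4747) = ((1/39 - 4) + 3)*(-4747) = (-155/39 + 3)*(-4747) = -38/39*(-4747) = 180386/39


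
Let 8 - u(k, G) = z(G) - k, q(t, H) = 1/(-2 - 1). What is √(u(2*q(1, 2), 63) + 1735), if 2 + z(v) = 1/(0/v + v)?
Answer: 2*√192311/21 ≈ 41.765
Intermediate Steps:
z(v) = -2 + 1/v (z(v) = -2 + 1/(0/v + v) = -2 + 1/(0 + v) = -2 + 1/v)
q(t, H) = -⅓ (q(t, H) = 1/(-3) = -⅓)
u(k, G) = 10 + k - 1/G (u(k, G) = 8 - ((-2 + 1/G) - k) = 8 - (-2 + 1/G - k) = 8 + (2 + k - 1/G) = 10 + k - 1/G)
√(u(2*q(1, 2), 63) + 1735) = √((10 + 2*(-⅓) - 1/63) + 1735) = √((10 - ⅔ - 1*1/63) + 1735) = √((10 - ⅔ - 1/63) + 1735) = √(587/63 + 1735) = √(109892/63) = 2*√192311/21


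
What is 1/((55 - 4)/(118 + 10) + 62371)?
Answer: 128/7983539 ≈ 1.6033e-5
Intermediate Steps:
1/((55 - 4)/(118 + 10) + 62371) = 1/(51/128 + 62371) = 1/(7983539/128) = 128/7983539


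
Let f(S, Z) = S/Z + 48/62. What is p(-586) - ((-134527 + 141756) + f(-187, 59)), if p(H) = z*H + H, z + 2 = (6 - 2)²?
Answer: -29294370/1829 ≈ -16017.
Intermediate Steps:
z = 14 (z = -2 + (6 - 2)² = -2 + 4² = -2 + 16 = 14)
f(S, Z) = 24/31 + S/Z (f(S, Z) = S/Z + 48*(1/62) = S/Z + 24/31 = 24/31 + S/Z)
p(H) = 15*H (p(H) = 14*H + H = 15*H)
p(-586) - ((-134527 + 141756) + f(-187, 59)) = 15*(-586) - ((-134527 + 141756) + (24/31 - 187/59)) = -8790 - (7229 + (24/31 - 187*1/59)) = -8790 - (7229 + (24/31 - 187/59)) = -8790 - (7229 - 4381/1829) = -8790 - 1*13217460/1829 = -8790 - 13217460/1829 = -29294370/1829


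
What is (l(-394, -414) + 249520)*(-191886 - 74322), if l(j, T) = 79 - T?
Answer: -66555460704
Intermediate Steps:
(l(-394, -414) + 249520)*(-191886 - 74322) = ((79 - 1*(-414)) + 249520)*(-191886 - 74322) = ((79 + 414) + 249520)*(-266208) = (493 + 249520)*(-266208) = 250013*(-266208) = -66555460704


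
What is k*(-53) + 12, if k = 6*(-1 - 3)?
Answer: 1284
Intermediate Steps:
k = -24 (k = 6*(-4) = -24)
k*(-53) + 12 = -24*(-53) + 12 = 1272 + 12 = 1284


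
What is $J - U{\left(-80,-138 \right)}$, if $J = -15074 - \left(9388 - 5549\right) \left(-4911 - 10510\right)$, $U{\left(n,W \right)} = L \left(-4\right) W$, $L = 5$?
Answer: $59183385$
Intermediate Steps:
$U{\left(n,W \right)} = - 20 W$ ($U{\left(n,W \right)} = 5 \left(-4\right) W = - 20 W$)
$J = 59186145$ ($J = -15074 - 3839 \left(-15421\right) = -15074 - -59201219 = -15074 + 59201219 = 59186145$)
$J - U{\left(-80,-138 \right)} = 59186145 - \left(-20\right) \left(-138\right) = 59186145 - 2760 = 59183385$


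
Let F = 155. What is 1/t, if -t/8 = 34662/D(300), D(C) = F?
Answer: -155/277296 ≈ -0.00055897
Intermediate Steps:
D(C) = 155
t = -277296/155 ≈ -1789.0
1/t = 1/(-277296/155) = -155/277296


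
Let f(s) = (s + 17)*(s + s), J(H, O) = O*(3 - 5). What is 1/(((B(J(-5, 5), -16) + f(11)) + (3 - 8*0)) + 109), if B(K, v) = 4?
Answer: 1/732 ≈ 0.0013661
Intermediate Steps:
J(H, O) = -2*O (J(H, O) = O*(-2) = -2*O)
f(s) = 2*s*(17 + s) (f(s) = (17 + s)*(2*s) = 2*s*(17 + s))
1/(((B(J(-5, 5), -16) + f(11)) + (3 - 8*0)) + 109) = 1/(((4 + 2*11*(17 + 11)) + (3 - 8*0)) + 109) = 1/(((4 + 2*11*28) + (3 + 0)) + 109) = 1/(((4 + 616) + 3) + 109) = 1/((620 + 3) + 109) = 1/(623 + 109) = 1/732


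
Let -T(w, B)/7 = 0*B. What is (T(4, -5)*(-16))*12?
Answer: 0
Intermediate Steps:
T(w, B) = 0 (T(w, B) = -0*B = -7*0 = 0)
(T(4, -5)*(-16))*12 = (0*(-16))*12 = 0*12 = 0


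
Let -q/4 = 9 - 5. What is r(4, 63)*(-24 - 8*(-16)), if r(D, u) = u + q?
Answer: 4888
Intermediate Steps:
q = -16 (q = -4*(9 - 5) = -4*4 = -16)
r(D, u) = -16 + u (r(D, u) = u - 16 = -16 + u)
r(4, 63)*(-24 - 8*(-16)) = (-16 + 63)*(-24 - 8*(-16)) = 47*(-24 + 128) = 47*104 = 4888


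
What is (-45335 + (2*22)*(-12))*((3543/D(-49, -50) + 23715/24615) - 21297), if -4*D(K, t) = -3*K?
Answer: 26297004723648/26803 ≈ 9.8112e+8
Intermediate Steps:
D(K, t) = 3*K/4 (D(K, t) = -(-3)*K/4 = 3*K/4)
(-45335 + (2*22)*(-12))*((3543/D(-49, -50) + 23715/24615) - 21297) = (-45335 + (2*22)*(-12))*((3543/(((3/4)*(-49))) + 23715/24615) - 21297) = (-45335 + 44*(-12))*((3543/(-147/4) + 23715*(1/24615)) - 21297) = (-45335 - 528)*((3543*(-4/147) + 527/547) - 21297) = -45863*((-4724/49 + 527/547) - 21297) = -45863*(-2558205/26803 - 21297) = -45863*(-573381696/26803) = 26297004723648/26803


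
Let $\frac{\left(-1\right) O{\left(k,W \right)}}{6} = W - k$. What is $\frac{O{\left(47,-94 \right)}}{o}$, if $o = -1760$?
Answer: $- \frac{423}{880} \approx -0.48068$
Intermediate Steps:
$O{\left(k,W \right)} = - 6 W + 6 k$ ($O{\left(k,W \right)} = - 6 \left(W - k\right) = - 6 W + 6 k$)
$\frac{O{\left(47,-94 \right)}}{o} = \frac{\left(-6\right) \left(-94\right) + 6 \cdot 47}{-1760} = \left(564 + 282\right) \left(- \frac{1}{1760}\right) = 846 \left(- \frac{1}{1760}\right) = - \frac{423}{880}$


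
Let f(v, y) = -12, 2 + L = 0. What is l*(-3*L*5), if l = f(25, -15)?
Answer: -360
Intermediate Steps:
L = -2 (L = -2 + 0 = -2)
l = -12
l*(-3*L*5) = -12*(-3*(-2))*5 = -72*5 = -12*30 = -360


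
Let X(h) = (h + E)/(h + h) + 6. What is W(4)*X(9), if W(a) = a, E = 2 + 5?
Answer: 248/9 ≈ 27.556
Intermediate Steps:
E = 7
X(h) = 6 + (7 + h)/(2*h) (X(h) = (h + 7)/(h + h) + 6 = (7 + h)/((2*h)) + 6 = (7 + h)*(1/(2*h)) + 6 = (7 + h)/(2*h) + 6 = 6 + (7 + h)/(2*h))
W(4)*X(9) = 4*((½)*(7 + 13*9)/9) = 4*((½)*(⅑)*(7 + 117)) = 4*((½)*(⅑)*124) = 4*(62/9) = 248/9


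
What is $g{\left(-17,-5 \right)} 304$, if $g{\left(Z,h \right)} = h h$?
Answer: $7600$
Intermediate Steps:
$g{\left(Z,h \right)} = h^{2}$
$g{\left(-17,-5 \right)} 304 = \left(-5\right)^{2} \cdot 304 = 25 \cdot 304 = 7600$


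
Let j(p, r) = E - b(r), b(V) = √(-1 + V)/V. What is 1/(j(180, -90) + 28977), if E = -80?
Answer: 234065700/6763796532991 - 90*I*√91/6763796532991 ≈ 3.4606e-5 - 1.2693e-10*I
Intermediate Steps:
b(V) = √(-1 + V)/V
j(p, r) = -80 - √(-1 + r)/r
1/(j(180, -90) + 28977) = 1/((-80 - 1*√(-1 - 90)/(-90)) + 28977) = 1/((-80 - 1*(-1/90)*√(-91)) + 28977) = 1/((-80 - 1*(-1/90)*I*√91) + 28977) = 1/((-80 + I*√91/90) + 28977) = 1/(28897 + I*√91/90)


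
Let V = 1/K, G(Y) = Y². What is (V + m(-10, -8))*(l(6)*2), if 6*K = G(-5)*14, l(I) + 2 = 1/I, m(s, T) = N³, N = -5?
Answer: 240592/525 ≈ 458.27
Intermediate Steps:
m(s, T) = -125 (m(s, T) = (-5)³ = -125)
l(I) = -2 + 1/I
K = 175/3 (K = ((-5)²*14)/6 = (25*14)/6 = (⅙)*350 = 175/3 ≈ 58.333)
V = 3/175 (V = 1/(175/3) = 3/175 ≈ 0.017143)
(V + m(-10, -8))*(l(6)*2) = (3/175 - 125)*((-2 + 1/6)*2) = -21872*(-2 + ⅙)*2/175 = -(-120296)*2/525 = -21872/175*(-11/3) = 240592/525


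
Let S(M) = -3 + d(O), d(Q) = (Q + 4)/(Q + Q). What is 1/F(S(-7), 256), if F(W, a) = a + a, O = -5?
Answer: 1/512 ≈ 0.0019531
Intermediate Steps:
d(Q) = (4 + Q)/(2*Q) (d(Q) = (4 + Q)/((2*Q)) = (4 + Q)*(1/(2*Q)) = (4 + Q)/(2*Q))
S(M) = -29/10 (S(M) = -3 + (½)*(4 - 5)/(-5) = -3 + (½)*(-⅕)*(-1) = -3 + ⅒ = -29/10)
F(W, a) = 2*a
1/F(S(-7), 256) = 1/(2*256) = 1/512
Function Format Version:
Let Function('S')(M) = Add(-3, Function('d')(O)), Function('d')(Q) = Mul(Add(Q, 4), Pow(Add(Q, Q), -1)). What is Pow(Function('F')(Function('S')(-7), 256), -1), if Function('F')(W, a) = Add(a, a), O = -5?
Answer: Rational(1, 512) ≈ 0.0019531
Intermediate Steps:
Function('d')(Q) = Mul(Rational(1, 2), Pow(Q, -1), Add(4, Q)) (Function('d')(Q) = Mul(Add(4, Q), Pow(Mul(2, Q), -1)) = Mul(Add(4, Q), Mul(Rational(1, 2), Pow(Q, -1))) = Mul(Rational(1, 2), Pow(Q, -1), Add(4, Q)))
Function('S')(M) = Rational(-29, 10) (Function('S')(M) = Add(-3, Mul(Rational(1, 2), Pow(-5, -1), Add(4, -5))) = Add(-3, Mul(Rational(1, 2), Rational(-1, 5), -1)) = Add(-3, Rational(1, 10)) = Rational(-29, 10))
Function('F')(W, a) = Mul(2, a)
Pow(Function('F')(Function('S')(-7), 256), -1) = Pow(Mul(2, 256), -1) = Pow(512, -1) = Rational(1, 512)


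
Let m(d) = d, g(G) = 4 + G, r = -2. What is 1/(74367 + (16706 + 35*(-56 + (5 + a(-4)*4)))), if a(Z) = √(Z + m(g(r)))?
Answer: 11161/996548268 - 35*I*√2/1993096536 ≈ 1.12e-5 - 2.4834e-8*I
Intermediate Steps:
a(Z) = √(2 + Z) (a(Z) = √(Z + (4 - 2)) = √(Z + 2) = √(2 + Z))
1/(74367 + (16706 + 35*(-56 + (5 + a(-4)*4)))) = 1/(74367 + (16706 + 35*(-56 + (5 + √(2 - 4)*4)))) = 1/(74367 + (16706 + 35*(-56 + (5 + √(-2)*4)))) = 1/(74367 + (16706 + 35*(-56 + (5 + (I*√2)*4)))) = 1/(74367 + (16706 + 35*(-56 + (5 + 4*I*√2)))) = 1/(74367 + (16706 + 35*(-51 + 4*I*√2))) = 1/(74367 + (16706 + (-1785 + 140*I*√2))) = 1/(74367 + (14921 + 140*I*√2)) = 1/(89288 + 140*I*√2)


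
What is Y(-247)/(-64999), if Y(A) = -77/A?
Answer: -7/1459523 ≈ -4.7961e-6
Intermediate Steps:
Y(-247)/(-64999) = -77/(-247)/(-64999) = -77*(-1/247)*(-1/64999) = (77/247)*(-1/64999) = -7/1459523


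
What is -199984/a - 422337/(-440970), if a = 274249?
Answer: 9212851811/40311860510 ≈ 0.22854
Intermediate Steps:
-199984/a - 422337/(-440970) = -199984/274249 - 422337/(-440970) = -199984*1/274249 - 422337*(-1/440970) = -199984/274249 + 140779/146990 = 9212851811/40311860510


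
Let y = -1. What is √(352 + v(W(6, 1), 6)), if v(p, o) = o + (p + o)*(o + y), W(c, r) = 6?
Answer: √418 ≈ 20.445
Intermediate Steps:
v(p, o) = o + (-1 + o)*(o + p) (v(p, o) = o + (p + o)*(o - 1) = o + (o + p)*(-1 + o) = o + (-1 + o)*(o + p))
√(352 + v(W(6, 1), 6)) = √(352 + (6² - 1*6 + 6*6)) = √(352 + (36 - 6 + 36)) = √(352 + 66) = √418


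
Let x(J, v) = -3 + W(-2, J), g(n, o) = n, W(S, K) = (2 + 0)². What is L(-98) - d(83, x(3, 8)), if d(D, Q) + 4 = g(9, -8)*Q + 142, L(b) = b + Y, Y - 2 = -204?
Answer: -447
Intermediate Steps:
Y = -202 (Y = 2 - 204 = -202)
W(S, K) = 4 (W(S, K) = 2² = 4)
x(J, v) = 1 (x(J, v) = -3 + 4 = 1)
L(b) = -202 + b (L(b) = b - 202 = -202 + b)
d(D, Q) = 138 + 9*Q (d(D, Q) = -4 + (9*Q + 142) = -4 + (142 + 9*Q) = 138 + 9*Q)
L(-98) - d(83, x(3, 8)) = (-202 - 98) - (138 + 9*1) = -300 - (138 + 9) = -300 - 1*147 = -300 - 147 = -447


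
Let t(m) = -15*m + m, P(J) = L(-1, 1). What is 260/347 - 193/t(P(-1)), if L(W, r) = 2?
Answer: 74251/9716 ≈ 7.6421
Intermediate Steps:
P(J) = 2
t(m) = -14*m
260/347 - 193/t(P(-1)) = 260/347 - 193/((-14*2)) = 260*(1/347) - 193/(-28) = 260/347 - 193*(-1/28) = 260/347 + 193/28 = 74251/9716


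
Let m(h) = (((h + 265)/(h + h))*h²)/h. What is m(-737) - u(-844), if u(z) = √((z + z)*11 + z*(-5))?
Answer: -236 - 2*I*√3587 ≈ -236.0 - 119.78*I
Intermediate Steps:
m(h) = 265/2 + h/2 (m(h) = (((265 + h)/((2*h)))*h²)/h = (((265 + h)*(1/(2*h)))*h²)/h = (((265 + h)/(2*h))*h²)/h = (h*(265 + h)/2)/h = 265/2 + h/2)
u(z) = √17*√z (u(z) = √((2*z)*11 - 5*z) = √(22*z - 5*z) = √(17*z) = √17*√z)
m(-737) - u(-844) = (265/2 + (½)*(-737)) - √17*√(-844) = (265/2 - 737/2) - √17*2*I*√211 = -236 - 2*I*√3587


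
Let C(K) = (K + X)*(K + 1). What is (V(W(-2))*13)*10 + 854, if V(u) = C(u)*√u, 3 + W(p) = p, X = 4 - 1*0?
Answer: 854 + 520*I*√5 ≈ 854.0 + 1162.8*I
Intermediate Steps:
X = 4 (X = 4 + 0 = 4)
W(p) = -3 + p
C(K) = (1 + K)*(4 + K) (C(K) = (K + 4)*(K + 1) = (4 + K)*(1 + K) = (1 + K)*(4 + K))
V(u) = √u*(4 + u² + 5*u) (V(u) = (4 + u² + 5*u)*√u = √u*(4 + u² + 5*u))
(V(W(-2))*13)*10 + 854 = ((√(-3 - 2)*(4 + (-3 - 2)² + 5*(-3 - 2)))*13)*10 + 854 = ((√(-5)*(4 + (-5)² + 5*(-5)))*13)*10 + 854 = (((I*√5)*(4 + 25 - 25))*13)*10 + 854 = (((I*√5)*4)*13)*10 + 854 = ((4*I*√5)*13)*10 + 854 = (52*I*√5)*10 + 854 = 520*I*√5 + 854 = 854 + 520*I*√5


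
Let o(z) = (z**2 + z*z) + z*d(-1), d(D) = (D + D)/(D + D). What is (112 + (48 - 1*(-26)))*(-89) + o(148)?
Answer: 27402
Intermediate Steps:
d(D) = 1 (d(D) = (2*D)/((2*D)) = (2*D)*(1/(2*D)) = 1)
o(z) = z + 2*z**2 (o(z) = (z**2 + z*z) + z*1 = (z**2 + z**2) + z = 2*z**2 + z = z + 2*z**2)
(112 + (48 - 1*(-26)))*(-89) + o(148) = (112 + (48 - 1*(-26)))*(-89) + 148*(1 + 2*148) = (112 + (48 + 26))*(-89) + 148*(1 + 296) = (112 + 74)*(-89) + 148*297 = 186*(-89) + 43956 = -16554 + 43956 = 27402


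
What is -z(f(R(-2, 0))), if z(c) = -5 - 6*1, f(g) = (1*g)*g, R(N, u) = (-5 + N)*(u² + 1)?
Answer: 11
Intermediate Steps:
R(N, u) = (1 + u²)*(-5 + N) (R(N, u) = (-5 + N)*(1 + u²) = (1 + u²)*(-5 + N))
f(g) = g² (f(g) = g*g = g²)
z(c) = -11 (z(c) = -5 - 6 = -11)
-z(f(R(-2, 0))) = -1*(-11) = 11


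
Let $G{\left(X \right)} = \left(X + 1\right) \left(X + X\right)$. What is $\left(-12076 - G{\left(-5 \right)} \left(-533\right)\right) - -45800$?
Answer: $55044$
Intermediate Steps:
$G{\left(X \right)} = 2 X \left(1 + X\right)$ ($G{\left(X \right)} = \left(1 + X\right) 2 X = 2 X \left(1 + X\right)$)
$\left(-12076 - G{\left(-5 \right)} \left(-533\right)\right) - -45800 = \left(-12076 - 2 \left(-5\right) \left(1 - 5\right) \left(-533\right)\right) - -45800 = \left(-12076 - 2 \left(-5\right) \left(-4\right) \left(-533\right)\right) + 45800 = \left(-12076 - 40 \left(-533\right)\right) + 45800 = \left(-12076 - -21320\right) + 45800 = \left(-12076 + 21320\right) + 45800 = 9244 + 45800 = 55044$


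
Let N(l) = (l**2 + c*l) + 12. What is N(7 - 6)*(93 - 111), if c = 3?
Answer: -288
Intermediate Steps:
N(l) = 12 + l**2 + 3*l (N(l) = (l**2 + 3*l) + 12 = 12 + l**2 + 3*l)
N(7 - 6)*(93 - 111) = (12 + (7 - 6)**2 + 3*(7 - 6))*(93 - 111) = (12 + 1**2 + 3*1)*(-18) = (12 + 1 + 3)*(-18) = 16*(-18) = -288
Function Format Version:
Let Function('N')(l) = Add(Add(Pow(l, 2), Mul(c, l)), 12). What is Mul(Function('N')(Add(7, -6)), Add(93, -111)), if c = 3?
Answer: -288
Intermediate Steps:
Function('N')(l) = Add(12, Pow(l, 2), Mul(3, l)) (Function('N')(l) = Add(Add(Pow(l, 2), Mul(3, l)), 12) = Add(12, Pow(l, 2), Mul(3, l)))
Mul(Function('N')(Add(7, -6)), Add(93, -111)) = Mul(Add(12, Pow(Add(7, -6), 2), Mul(3, Add(7, -6))), Add(93, -111)) = Mul(Add(12, Pow(1, 2), Mul(3, 1)), -18) = Mul(Add(12, 1, 3), -18) = Mul(16, -18) = -288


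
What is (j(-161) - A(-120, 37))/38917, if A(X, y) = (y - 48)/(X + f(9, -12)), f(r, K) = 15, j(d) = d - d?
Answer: -11/4086285 ≈ -2.6919e-6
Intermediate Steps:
j(d) = 0
A(X, y) = (-48 + y)/(15 + X) (A(X, y) = (y - 48)/(X + 15) = (-48 + y)/(15 + X))
(j(-161) - A(-120, 37))/38917 = (0 - (-48 + 37)/(15 - 120))/38917 = (0 - (-11)/(-105))*(1/38917) = (0 - (-1)*(-11)/105)*(1/38917) = (0 - 1*11/105)*(1/38917) = (0 - 11/105)*(1/38917) = -11/105*1/38917 = -11/4086285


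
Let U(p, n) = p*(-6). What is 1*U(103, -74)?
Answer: -618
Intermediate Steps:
U(p, n) = -6*p
1*U(103, -74) = 1*(-6*103) = 1*(-618) = -618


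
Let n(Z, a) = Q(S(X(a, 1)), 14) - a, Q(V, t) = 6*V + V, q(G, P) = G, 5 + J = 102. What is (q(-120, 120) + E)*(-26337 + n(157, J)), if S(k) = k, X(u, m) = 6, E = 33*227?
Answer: -194535432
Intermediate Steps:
E = 7491
J = 97 (J = -5 + 102 = 97)
Q(V, t) = 7*V
n(Z, a) = 42 - a (n(Z, a) = 7*6 - a = 42 - a)
(q(-120, 120) + E)*(-26337 + n(157, J)) = (-120 + 7491)*(-26337 + (42 - 1*97)) = 7371*(-26337 + (42 - 97)) = 7371*(-26337 - 55) = 7371*(-26392) = -194535432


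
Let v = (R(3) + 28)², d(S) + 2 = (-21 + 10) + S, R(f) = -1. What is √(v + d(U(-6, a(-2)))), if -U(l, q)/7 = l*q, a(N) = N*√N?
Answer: 2*√(179 - 21*I*√2) ≈ 26.849 - 2.2122*I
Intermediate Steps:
a(N) = N^(3/2)
U(l, q) = -7*l*q
d(S) = -13 + S (d(S) = -2 + ((-21 + 10) + S) = -2 + (-11 + S) = -13 + S)
v = 729 (v = (-1 + 28)² = 27² = 729)
√(v + d(U(-6, a(-2)))) = √(729 + (-13 - 7*(-6)*(-2)^(3/2))) = √(729 + (-13 - 7*(-6)*(-2*I*√2))) = √(729 + (-13 - 84*I*√2)) = √(716 - 84*I*√2)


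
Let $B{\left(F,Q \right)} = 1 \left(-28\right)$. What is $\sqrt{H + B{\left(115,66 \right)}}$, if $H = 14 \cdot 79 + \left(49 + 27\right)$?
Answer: $\sqrt{1154} \approx 33.971$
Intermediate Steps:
$B{\left(F,Q \right)} = -28$
$H = 1182$ ($H = 1106 + 76 = 1182$)
$\sqrt{H + B{\left(115,66 \right)}} = \sqrt{1182 - 28} = \sqrt{1154}$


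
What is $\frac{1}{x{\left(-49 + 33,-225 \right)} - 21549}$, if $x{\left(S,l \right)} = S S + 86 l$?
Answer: $- \frac{1}{40643} \approx -2.4604 \cdot 10^{-5}$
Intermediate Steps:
$x{\left(S,l \right)} = S^{2} + 86 l$
$\frac{1}{x{\left(-49 + 33,-225 \right)} - 21549} = \frac{1}{\left(\left(-49 + 33\right)^{2} + 86 \left(-225\right)\right) - 21549} = \frac{1}{\left(\left(-16\right)^{2} - 19350\right) - 21549} = \frac{1}{\left(256 - 19350\right) - 21549} = \frac{1}{-19094 - 21549} = \frac{1}{-40643} = - \frac{1}{40643}$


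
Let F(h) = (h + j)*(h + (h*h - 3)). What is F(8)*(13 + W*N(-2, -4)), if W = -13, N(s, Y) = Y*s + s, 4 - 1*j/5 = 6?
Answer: 8970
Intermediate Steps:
j = -10 (j = 20 - 5*6 = 20 - 30 = -10)
N(s, Y) = s + Y*s
F(h) = (-10 + h)*(-3 + h + h²) (F(h) = (h - 10)*(h + (h*h - 3)) = (-10 + h)*(h + (h² - 3)) = (-10 + h)*(h + (-3 + h²)) = (-10 + h)*(-3 + h + h²))
F(8)*(13 + W*N(-2, -4)) = (30 + 8³ - 13*8 - 9*8²)*(13 - (-26)*(1 - 4)) = (30 + 512 - 104 - 9*64)*(13 - (-26)*(-3)) = (30 + 512 - 104 - 576)*(13 - 13*6) = -138*(13 - 78) = -138*(-65) = 8970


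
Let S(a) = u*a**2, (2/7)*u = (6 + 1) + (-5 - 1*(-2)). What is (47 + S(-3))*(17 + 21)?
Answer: 6574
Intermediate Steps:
u = 14 (u = 7*((6 + 1) + (-5 - 1*(-2)))/2 = 7*(7 + (-5 + 2))/2 = 7*(7 - 3)/2 = (7/2)*4 = 14)
S(a) = 14*a**2
(47 + S(-3))*(17 + 21) = (47 + 14*(-3)**2)*(17 + 21) = (47 + 14*9)*38 = (47 + 126)*38 = 173*38 = 6574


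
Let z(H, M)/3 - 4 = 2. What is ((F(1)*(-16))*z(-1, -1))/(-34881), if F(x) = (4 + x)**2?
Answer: 2400/11627 ≈ 0.20642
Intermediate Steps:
z(H, M) = 18 (z(H, M) = 12 + 3*2 = 12 + 6 = 18)
((F(1)*(-16))*z(-1, -1))/(-34881) = (((4 + 1)**2*(-16))*18)/(-34881) = ((5**2*(-16))*18)*(-1/34881) = ((25*(-16))*18)*(-1/34881) = -400*18*(-1/34881) = -7200*(-1/34881) = 2400/11627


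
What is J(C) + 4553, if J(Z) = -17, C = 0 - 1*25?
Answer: 4536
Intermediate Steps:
C = -25 (C = 0 - 25 = -25)
J(C) + 4553 = -17 + 4553 = 4536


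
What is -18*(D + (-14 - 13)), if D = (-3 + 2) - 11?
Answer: 702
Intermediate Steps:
D = -12 (D = -1 - 11 = -12)
-18*(D + (-14 - 13)) = -18*(-12 + (-14 - 13)) = -18*(-12 - 27) = -18*(-39) = 702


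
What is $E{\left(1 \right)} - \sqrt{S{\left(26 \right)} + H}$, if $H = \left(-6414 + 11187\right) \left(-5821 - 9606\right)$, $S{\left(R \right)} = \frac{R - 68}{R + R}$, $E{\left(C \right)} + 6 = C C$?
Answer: $-5 - \frac{9 i \sqrt{614517982}}{26} \approx -5.0 - 8581.0 i$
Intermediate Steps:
$E{\left(C \right)} = -6 + C^{2}$ ($E{\left(C \right)} = -6 + C C = -6 + C^{2}$)
$S{\left(R \right)} = \frac{-68 + R}{2 R}$
$H = -73633071$ ($H = 4773 \left(-15427\right) = -73633071$)
$E{\left(1 \right)} - \sqrt{S{\left(26 \right)} + H} = \left(-6 + 1^{2}\right) - \sqrt{\frac{-68 + 26}{2 \cdot 26} - 73633071} = \left(-6 + 1\right) - \sqrt{\frac{1}{2} \cdot \frac{1}{26} \left(-42\right) - 73633071} = -5 - \sqrt{- \frac{21}{26} - 73633071} = -5 - \sqrt{- \frac{1914459867}{26}} = -5 - \frac{9 i \sqrt{614517982}}{26}$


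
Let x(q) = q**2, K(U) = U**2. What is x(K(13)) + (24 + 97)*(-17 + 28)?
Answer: 29892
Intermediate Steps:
x(K(13)) + (24 + 97)*(-17 + 28) = (13**2)**2 + (24 + 97)*(-17 + 28) = 169**2 + 121*11 = 28561 + 1331 = 29892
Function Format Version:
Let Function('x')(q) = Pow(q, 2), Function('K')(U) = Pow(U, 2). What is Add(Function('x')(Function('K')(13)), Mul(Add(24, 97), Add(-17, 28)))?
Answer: 29892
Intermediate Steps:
Add(Function('x')(Function('K')(13)), Mul(Add(24, 97), Add(-17, 28))) = Add(Pow(Pow(13, 2), 2), Mul(Add(24, 97), Add(-17, 28))) = Add(Pow(169, 2), Mul(121, 11)) = Add(28561, 1331) = 29892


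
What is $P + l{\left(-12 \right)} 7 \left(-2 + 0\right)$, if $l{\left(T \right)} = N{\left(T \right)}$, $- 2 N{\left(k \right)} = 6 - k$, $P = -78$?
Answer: $48$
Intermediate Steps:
$N{\left(k \right)} = -3 + \frac{k}{2}$ ($N{\left(k \right)} = - \frac{6 - k}{2} = -3 + \frac{k}{2}$)
$l{\left(T \right)} = -3 + \frac{T}{2}$
$P + l{\left(-12 \right)} 7 \left(-2 + 0\right) = -78 + \left(-3 + \frac{1}{2} \left(-12\right)\right) 7 \left(-2 + 0\right) = -78 + \left(-3 - 6\right) 7 \left(-2\right) = -78 - -126 = -78 + 126 = 48$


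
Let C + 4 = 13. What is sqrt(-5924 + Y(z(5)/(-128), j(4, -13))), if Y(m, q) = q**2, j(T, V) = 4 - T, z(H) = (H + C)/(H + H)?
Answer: 2*I*sqrt(1481) ≈ 76.968*I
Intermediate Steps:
C = 9 (C = -4 + 13 = 9)
z(H) = (9 + H)/(2*H) (z(H) = (H + 9)/(H + H) = (9 + H)/((2*H)) = (9 + H)*(1/(2*H)) = (9 + H)/(2*H))
sqrt(-5924 + Y(z(5)/(-128), j(4, -13))) = sqrt(-5924 + (4 - 1*4)**2) = sqrt(-5924 + (4 - 4)**2) = sqrt(-5924 + 0**2) = sqrt(-5924 + 0) = sqrt(-5924) = 2*I*sqrt(1481)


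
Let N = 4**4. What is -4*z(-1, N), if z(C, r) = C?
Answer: 4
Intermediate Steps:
N = 256
-4*z(-1, N) = -4*(-1) = 4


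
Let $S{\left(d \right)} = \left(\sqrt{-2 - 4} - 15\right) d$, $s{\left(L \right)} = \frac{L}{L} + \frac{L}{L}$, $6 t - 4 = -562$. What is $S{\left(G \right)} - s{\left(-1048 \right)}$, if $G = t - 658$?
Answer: $11263 - 751 i \sqrt{6} \approx 11263.0 - 1839.6 i$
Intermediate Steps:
$t = -93$ ($t = \frac{2}{3} + \frac{1}{6} \left(-562\right) = \frac{2}{3} - \frac{281}{3} = -93$)
$s{\left(L \right)} = 2$ ($s{\left(L \right)} = 1 + 1 = 2$)
$G = -751$ ($G = -93 - 658 = -751$)
$S{\left(d \right)} = d \left(-15 + i \sqrt{6}\right)$ ($S{\left(d \right)} = \left(\sqrt{-2 - 4} - 15\right) d = \left(\sqrt{-6} - 15\right) d = \left(i \sqrt{6} - 15\right) d = \left(-15 + i \sqrt{6}\right) d = d \left(-15 + i \sqrt{6}\right)$)
$S{\left(G \right)} - s{\left(-1048 \right)} = - 751 \left(-15 + i \sqrt{6}\right) - 2 = \left(11265 - 751 i \sqrt{6}\right) - 2 = 11263 - 751 i \sqrt{6}$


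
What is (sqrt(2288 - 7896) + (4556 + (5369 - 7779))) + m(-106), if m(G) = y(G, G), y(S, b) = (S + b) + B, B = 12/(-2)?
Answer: 1928 + 2*I*sqrt(1402) ≈ 1928.0 + 74.887*I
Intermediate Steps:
B = -6 (B = 12*(-1/2) = -6)
y(S, b) = -6 + S + b (y(S, b) = (S + b) - 6 = -6 + S + b)
m(G) = -6 + 2*G (m(G) = -6 + G + G = -6 + 2*G)
(sqrt(2288 - 7896) + (4556 + (5369 - 7779))) + m(-106) = (sqrt(2288 - 7896) + (4556 + (5369 - 7779))) + (-6 + 2*(-106)) = (sqrt(-5608) + (4556 - 2410)) + (-6 - 212) = (2*I*sqrt(1402) + 2146) - 218 = (2146 + 2*I*sqrt(1402)) - 218 = 1928 + 2*I*sqrt(1402)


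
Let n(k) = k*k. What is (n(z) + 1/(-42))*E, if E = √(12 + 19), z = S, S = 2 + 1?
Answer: 377*√31/42 ≈ 49.977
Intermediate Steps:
S = 3
z = 3
n(k) = k²
E = √31 ≈ 5.5678
(n(z) + 1/(-42))*E = (3² + 1/(-42))*√31 = (9 - 1/42)*√31 = 377*√31/42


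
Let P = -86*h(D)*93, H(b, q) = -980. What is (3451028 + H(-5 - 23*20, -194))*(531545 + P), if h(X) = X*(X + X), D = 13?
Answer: -7492741795392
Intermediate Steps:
h(X) = 2*X**2 (h(X) = X*(2*X) = 2*X**2)
P = -2703324 (P = -172*13**2*93 = -172*169*93 = -86*338*93 = -29068*93 = -2703324)
(3451028 + H(-5 - 23*20, -194))*(531545 + P) = (3451028 - 980)*(531545 - 2703324) = 3450048*(-2171779) = -7492741795392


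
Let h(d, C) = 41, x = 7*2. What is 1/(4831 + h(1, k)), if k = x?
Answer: 1/4872 ≈ 0.00020525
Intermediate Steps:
x = 14
k = 14
1/(4831 + h(1, k)) = 1/(4831 + 41) = 1/4872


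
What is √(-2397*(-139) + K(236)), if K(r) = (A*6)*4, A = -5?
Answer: 3*√37007 ≈ 577.12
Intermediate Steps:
K(r) = -120 (K(r) = -5*6*4 = -30*4 = -120)
√(-2397*(-139) + K(236)) = √(-2397*(-139) - 120) = √(333183 - 120) = √333063 = 3*√37007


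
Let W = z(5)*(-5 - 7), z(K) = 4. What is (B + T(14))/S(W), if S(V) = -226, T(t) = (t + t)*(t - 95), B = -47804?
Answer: 25036/113 ≈ 221.56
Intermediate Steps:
T(t) = 2*t*(-95 + t) (T(t) = (2*t)*(-95 + t) = 2*t*(-95 + t))
W = -48 (W = 4*(-5 - 7) = 4*(-12) = -48)
(B + T(14))/S(W) = (-47804 + 2*14*(-95 + 14))/(-226) = (-47804 + 2*14*(-81))*(-1/226) = (-47804 - 2268)*(-1/226) = -50072*(-1/226) = 25036/113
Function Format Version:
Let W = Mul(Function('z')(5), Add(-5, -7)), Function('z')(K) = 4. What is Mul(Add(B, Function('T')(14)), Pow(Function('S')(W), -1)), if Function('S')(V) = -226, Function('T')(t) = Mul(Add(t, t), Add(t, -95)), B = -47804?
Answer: Rational(25036, 113) ≈ 221.56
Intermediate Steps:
Function('T')(t) = Mul(2, t, Add(-95, t)) (Function('T')(t) = Mul(Mul(2, t), Add(-95, t)) = Mul(2, t, Add(-95, t)))
W = -48 (W = Mul(4, Add(-5, -7)) = Mul(4, -12) = -48)
Mul(Add(B, Function('T')(14)), Pow(Function('S')(W), -1)) = Mul(Add(-47804, Mul(2, 14, Add(-95, 14))), Pow(-226, -1)) = Mul(Add(-47804, Mul(2, 14, -81)), Rational(-1, 226)) = Mul(Add(-47804, -2268), Rational(-1, 226)) = Mul(-50072, Rational(-1, 226)) = Rational(25036, 113)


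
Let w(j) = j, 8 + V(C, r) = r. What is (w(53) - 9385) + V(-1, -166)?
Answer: -9506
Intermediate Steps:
V(C, r) = -8 + r
(w(53) - 9385) + V(-1, -166) = (53 - 9385) + (-8 - 166) = -9332 - 174 = -9506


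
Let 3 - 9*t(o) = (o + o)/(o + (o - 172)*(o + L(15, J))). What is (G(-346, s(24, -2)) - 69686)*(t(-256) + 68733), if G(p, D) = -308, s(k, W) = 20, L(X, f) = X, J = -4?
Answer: -1113761881472432/231507 ≈ -4.8109e+9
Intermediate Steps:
t(o) = ⅓ - 2*o/(9*(o + (-172 + o)*(15 + o))) (t(o) = ⅓ - (o + o)/(9*(o + (o - 172)*(o + 15))) = ⅓ - 2*o/(9*(o + (-172 + o)*(15 + o))))
(G(-346, s(24, -2)) - 69686)*(t(-256) + 68733) = (-308 - 69686)*((-7740 - 470*(-256) + 3*(-256)²)/(9*(-2580 + (-256)² - 156*(-256))) + 68733) = -69994*((-7740 + 120320 + 3*65536)/(9*(-2580 + 65536 + 39936)) + 68733) = -69994*((⅑)*(-7740 + 120320 + 196608)/102892 + 68733) = -69994*((⅑)*(1/102892)*309188 + 68733) = -69994*(77297/231507 + 68733) = -69994*15912247928/231507 = -1113761881472432/231507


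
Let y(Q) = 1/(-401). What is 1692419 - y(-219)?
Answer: 678660020/401 ≈ 1.6924e+6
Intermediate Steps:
y(Q) = -1/401
1692419 - y(-219) = 1692419 - 1*(-1/401) = 1692419 + 1/401 = 678660020/401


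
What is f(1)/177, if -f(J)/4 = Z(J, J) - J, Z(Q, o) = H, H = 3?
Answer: -8/177 ≈ -0.045198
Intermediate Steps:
Z(Q, o) = 3
f(J) = -12 + 4*J (f(J) = -4*(3 - J) = -12 + 4*J)
f(1)/177 = (-12 + 4*1)/177 = (-12 + 4)*(1/177) = -8*1/177 = -8/177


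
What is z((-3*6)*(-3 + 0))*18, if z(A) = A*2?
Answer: 1944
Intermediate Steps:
z(A) = 2*A
z((-3*6)*(-3 + 0))*18 = (2*((-3*6)*(-3 + 0)))*18 = (2*(-18*(-3)))*18 = (2*54)*18 = 108*18 = 1944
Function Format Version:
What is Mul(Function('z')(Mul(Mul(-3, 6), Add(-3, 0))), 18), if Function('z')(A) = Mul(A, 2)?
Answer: 1944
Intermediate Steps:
Function('z')(A) = Mul(2, A)
Mul(Function('z')(Mul(Mul(-3, 6), Add(-3, 0))), 18) = Mul(Mul(2, Mul(Mul(-3, 6), Add(-3, 0))), 18) = Mul(Mul(2, Mul(-18, -3)), 18) = Mul(Mul(2, 54), 18) = Mul(108, 18) = 1944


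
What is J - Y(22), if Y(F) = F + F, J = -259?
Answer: -303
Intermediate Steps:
Y(F) = 2*F
J - Y(22) = -259 - 2*22 = -259 - 1*44 = -259 - 44 = -303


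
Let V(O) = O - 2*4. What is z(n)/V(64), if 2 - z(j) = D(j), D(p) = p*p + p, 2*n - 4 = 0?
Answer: -1/14 ≈ -0.071429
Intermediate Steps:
n = 2 (n = 2 + (1/2)*0 = 2 + 0 = 2)
V(O) = -8 + O (V(O) = O - 8 = -8 + O)
D(p) = p + p**2 (D(p) = p**2 + p = p + p**2)
z(j) = 2 - j*(1 + j)
z(n)/V(64) = (2 - 1*2*(1 + 2))/(-8 + 64) = (2 - 1*2*3)/56 = (2 - 6)*(1/56) = -4*1/56 = -1/14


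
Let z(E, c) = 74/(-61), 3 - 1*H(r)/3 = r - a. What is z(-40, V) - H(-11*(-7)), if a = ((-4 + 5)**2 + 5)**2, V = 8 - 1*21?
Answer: 6880/61 ≈ 112.79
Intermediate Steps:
V = -13 (V = 8 - 21 = -13)
a = 36 (a = (1**2 + 5)**2 = (1 + 5)**2 = 6**2 = 36)
H(r) = 117 - 3*r (H(r) = 9 - 3*(r - 1*36) = 9 - 3*(r - 36) = 9 - 3*(-36 + r) = 9 + (108 - 3*r) = 117 - 3*r)
z(E, c) = -74/61 (z(E, c) = 74*(-1/61) = -74/61)
z(-40, V) - H(-11*(-7)) = -74/61 - (117 - (-33)*(-7)) = -74/61 - (117 - 3*77) = -74/61 - (117 - 231) = -74/61 - 1*(-114) = -74/61 + 114 = 6880/61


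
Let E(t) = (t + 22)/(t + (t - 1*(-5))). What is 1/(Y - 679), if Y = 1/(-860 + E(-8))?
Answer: -9474/6432857 ≈ -0.0014728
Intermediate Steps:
E(t) = (22 + t)/(5 + 2*t) (E(t) = (22 + t)/(t + (t + 5)) = (22 + t)/(t + (5 + t)) = (22 + t)/(5 + 2*t))
Y = -11/9474 (Y = 1/(-860 + (22 - 8)/(5 + 2*(-8))) = 1/(-860 + 14/(5 - 16)) = 1/(-860 + 14/(-11)) = 1/(-860 - 1/11*14) = 1/(-860 - 14/11) = 1/(-9474/11) = -11/9474 ≈ -0.0011611)
1/(Y - 679) = 1/(-11/9474 - 679) = 1/(-6432857/9474) = -9474/6432857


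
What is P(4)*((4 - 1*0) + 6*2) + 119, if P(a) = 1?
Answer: 135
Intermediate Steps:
P(4)*((4 - 1*0) + 6*2) + 119 = 1*((4 - 1*0) + 6*2) + 119 = 1*((4 + 0) + 12) + 119 = 1*(4 + 12) + 119 = 1*16 + 119 = 16 + 119 = 135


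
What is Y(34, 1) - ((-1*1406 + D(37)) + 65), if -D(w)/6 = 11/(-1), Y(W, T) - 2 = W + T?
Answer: 1312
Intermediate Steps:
Y(W, T) = 2 + T + W (Y(W, T) = 2 + (W + T) = 2 + (T + W) = 2 + T + W)
D(w) = 66 (D(w) = -66/(-1) = -66*(-1) = -6*(-11) = 66)
Y(34, 1) - ((-1*1406 + D(37)) + 65) = (2 + 1 + 34) - ((-1*1406 + 66) + 65) = 37 - ((-1406 + 66) + 65) = 37 - (-1340 + 65) = 37 - 1*(-1275) = 37 + 1275 = 1312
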